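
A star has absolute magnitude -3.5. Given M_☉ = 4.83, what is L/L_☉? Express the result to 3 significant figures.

L/L_☉ ≈ 2150

M − M_☉ = -3.5 − 4.83 = -8.330
L/L_☉ = 10^(−0.4 (M − M_☉)) = 10^3.332 = 2148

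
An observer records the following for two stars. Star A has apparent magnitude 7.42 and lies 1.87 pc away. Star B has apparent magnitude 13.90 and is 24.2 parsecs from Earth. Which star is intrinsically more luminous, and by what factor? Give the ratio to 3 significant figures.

Star A is more luminous, by a factor of 2.33.

Star A: M = m − 5 log₁₀ d + 5 = 7.42 − 5·0.2718 + 5 = 11.061
Star B: M = m − 5 log₁₀ d + 5 = 13.90 − 5·1.3838 + 5 = 11.981
ΔM = M_A − M_B = 11.061 − (11.981) = -0.920; smaller M is more luminous → Star A.
L ratio = 10^(0.4 |ΔM|) = 10^0.368 = 2.334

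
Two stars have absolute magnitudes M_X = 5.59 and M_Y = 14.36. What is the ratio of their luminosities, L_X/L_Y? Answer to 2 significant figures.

L_X/L_Y ≈ 3200

ΔM = M_X − M_Y = -8.77
L_X/L_Y = 10^(−0.4 ΔM) = 10^3.508 = 3221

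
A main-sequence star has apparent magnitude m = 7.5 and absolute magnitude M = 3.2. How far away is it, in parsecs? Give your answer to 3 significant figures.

Distance modulus: m − M = 7.5 − (3.2) = 4.300
m − M = 5 log₁₀ d − 5
log₁₀ d = (m − M)/5 + 1 = 1.8600
d = 10^1.8600 = 72.44 pc

d ≈ 72.4 pc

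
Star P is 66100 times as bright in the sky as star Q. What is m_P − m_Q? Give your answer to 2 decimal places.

Pogson: Δm = −2.5 log₁₀(ratio) = −2.5 log₁₀(66100) = −2.5 × 4.8202 = -12.051
Star P is brighter, so it has the smaller magnitude: the difference is negative.

m_P − m_Q ≈ -12.05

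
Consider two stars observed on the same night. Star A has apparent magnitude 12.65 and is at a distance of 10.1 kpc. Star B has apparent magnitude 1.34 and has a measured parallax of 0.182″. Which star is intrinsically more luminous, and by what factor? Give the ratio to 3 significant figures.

Star A: d = 10.1 kpc = 10100 pc
Star A: M = m − 5 log₁₀ d + 5 = 12.65 − 5·4.0043 + 5 = -2.372
Star B: d = 1/p = 1/0.182″ = 5.495 pc
Star B: M = m − 5 log₁₀ d + 5 = 1.34 − 5·0.7399 + 5 = 2.640
ΔM = M_A − M_B = -2.372 − (2.640) = -5.012; smaller M is more luminous → Star A.
L ratio = 10^(0.4 |ΔM|) = 10^2.005 = 101.1

Star A is more luminous, by a factor of 101.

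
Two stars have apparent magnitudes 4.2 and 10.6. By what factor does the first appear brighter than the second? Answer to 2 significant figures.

360

Δm = 4.2 − (10.6) = -6.4
Flux ratio = 10^(−0.4 Δm) = 10^(−0.4 × -6.4) = 10^2.560 = 363.1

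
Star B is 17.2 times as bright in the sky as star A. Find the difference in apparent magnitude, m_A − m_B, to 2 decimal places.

Pogson: Δm = −2.5 log₁₀(ratio) = −2.5 log₁₀(17.2) = −2.5 × 1.2355 = -3.089
Star B is brighter so has the smaller magnitude: m_A − m_B is positive.

m_A − m_B ≈ 3.09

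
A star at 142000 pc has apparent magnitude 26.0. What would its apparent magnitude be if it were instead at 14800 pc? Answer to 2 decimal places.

m ≈ 21.09

Flux ∝ 1/d², so Δm = 5 log₁₀(d₂/d₁) = 5 log₁₀(14800/142000) = -4.910
m₂ = m₁ + Δm = 26.0 + (-4.910) = 21.090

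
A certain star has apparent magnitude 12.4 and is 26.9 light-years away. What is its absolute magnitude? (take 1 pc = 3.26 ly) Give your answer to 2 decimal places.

M ≈ 12.82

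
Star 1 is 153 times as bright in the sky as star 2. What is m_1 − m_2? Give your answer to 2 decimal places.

m_1 − m_2 ≈ -5.46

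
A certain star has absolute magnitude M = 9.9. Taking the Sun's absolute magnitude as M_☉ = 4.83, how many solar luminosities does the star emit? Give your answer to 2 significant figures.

L/L_☉ ≈ 9.4×10^-3

M − M_☉ = 9.9 − 4.83 = 5.070
L/L_☉ = 10^(−0.4 (M − M_☉)) = 10^-2.028 = 9.376×10^-3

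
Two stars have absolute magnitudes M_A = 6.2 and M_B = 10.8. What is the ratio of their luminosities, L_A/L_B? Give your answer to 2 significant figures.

ΔM = M_A − M_B = -4.6
L_A/L_B = 10^(−0.4 ΔM) = 10^1.840 = 69.18

L_A/L_B ≈ 69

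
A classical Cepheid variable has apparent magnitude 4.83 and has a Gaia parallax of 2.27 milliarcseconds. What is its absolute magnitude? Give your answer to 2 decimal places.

M ≈ -3.39

p = 2.27 mas = 2.27×10^-3″ → d = 1/p = 440.5 pc
5 log₁₀(d/10 pc) = 5 log₁₀(440.5) − 5 = 8.220
M = m − 5 log₁₀(d/10) = 4.83 − 8.220 = -3.390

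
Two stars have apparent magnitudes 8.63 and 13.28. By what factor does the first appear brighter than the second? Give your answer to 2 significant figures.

Magnitude difference = -4.65
Flux ratio = 10^(−0.4 Δm) = 10^(−0.4 × -4.65) = 10^1.860 = 72.44

72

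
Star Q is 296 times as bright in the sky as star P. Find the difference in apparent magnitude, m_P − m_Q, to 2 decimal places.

Pogson: Δm = −2.5 log₁₀(ratio) = −2.5 log₁₀(296) = −2.5 × 2.4713 = -6.178
Star Q is brighter so has the smaller magnitude: m_P − m_Q is positive.

m_P − m_Q ≈ 6.18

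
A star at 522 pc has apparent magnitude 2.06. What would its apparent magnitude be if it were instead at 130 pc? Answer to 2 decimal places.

Flux ∝ 1/d², so Δm = 5 log₁₀(d₂/d₁) = 5 log₁₀(130/522) = -3.019
m₂ = m₁ + Δm = 2.06 + (-3.019) = -0.959

m ≈ -0.96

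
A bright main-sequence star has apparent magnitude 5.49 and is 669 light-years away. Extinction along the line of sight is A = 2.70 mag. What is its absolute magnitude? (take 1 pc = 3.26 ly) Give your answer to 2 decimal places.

M ≈ -3.77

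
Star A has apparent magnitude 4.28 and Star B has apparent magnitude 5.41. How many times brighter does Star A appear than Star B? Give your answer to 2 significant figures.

Magnitude difference = -1.13
Flux ratio = 10^(−0.4 Δm) = 10^(−0.4 × -1.13) = 10^0.452 = 2.831

2.8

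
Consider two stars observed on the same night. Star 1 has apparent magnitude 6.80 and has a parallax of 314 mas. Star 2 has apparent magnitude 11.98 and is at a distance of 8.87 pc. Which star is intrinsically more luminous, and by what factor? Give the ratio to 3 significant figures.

Star 1: p = 314 mas = 0.314″ → d = 1/p = 3.185 pc
Star 1: M = m − 5 log₁₀ d + 5 = 6.80 − 5·0.5031 + 5 = 9.285
Star 2: M = m − 5 log₁₀ d + 5 = 11.98 − 5·0.9479 + 5 = 12.240
ΔM = M_1 − M_2 = 9.285 − (12.240) = -2.956; smaller M is more luminous → Star 1.
L ratio = 10^(0.4 |ΔM|) = 10^1.182 = 15.22

Star 1 is more luminous, by a factor of 15.2.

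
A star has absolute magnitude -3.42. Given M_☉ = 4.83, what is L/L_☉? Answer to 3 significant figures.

L/L_☉ ≈ 2000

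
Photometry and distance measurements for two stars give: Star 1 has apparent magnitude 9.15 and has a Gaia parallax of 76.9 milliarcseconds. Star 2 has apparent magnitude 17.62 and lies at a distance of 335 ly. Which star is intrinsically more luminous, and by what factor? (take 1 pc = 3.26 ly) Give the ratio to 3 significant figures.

Star 1 is more luminous, by a factor of 39.1.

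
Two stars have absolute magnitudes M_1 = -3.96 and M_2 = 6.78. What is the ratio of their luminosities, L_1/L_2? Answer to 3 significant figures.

L_1/L_2 ≈ 19800

ΔM = M_1 − M_2 = -10.74
L_1/L_2 = 10^(−0.4 ΔM) = 10^4.296 = 19770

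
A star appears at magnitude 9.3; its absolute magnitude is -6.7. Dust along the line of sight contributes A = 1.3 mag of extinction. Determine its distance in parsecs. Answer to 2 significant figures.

d ≈ 8700 pc

m − M = 5 log₁₀(d/10 pc) + A  ⇒  9.3 − (-6.7) − 1.3 = 5 log₁₀(d/10)
14.700 = 5 log₁₀(d/10)
log₁₀ d = (m − M − A)/5 + 1 = 3.9400
d = 10^3.9400 = 8710 pc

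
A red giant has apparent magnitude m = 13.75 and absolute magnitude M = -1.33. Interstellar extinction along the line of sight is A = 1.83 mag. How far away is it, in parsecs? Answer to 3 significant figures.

d ≈ 4470 pc

m − M = 5 log₁₀(d/10 pc) + A  ⇒  13.75 − (-1.33) − 1.83 = 5 log₁₀(d/10)
13.250 = 5 log₁₀(d/10)
log₁₀ d = (m − M − A)/5 + 1 = 3.6500
d = 10^3.6500 = 4467 pc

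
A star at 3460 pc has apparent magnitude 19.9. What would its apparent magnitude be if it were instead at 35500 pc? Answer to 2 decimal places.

m ≈ 24.96

Flux ∝ 1/d², so Δm = 5 log₁₀(d₂/d₁) = 5 log₁₀(35500/3460) = 5.056
m₂ = m₁ + Δm = 19.9 + (5.056) = 24.956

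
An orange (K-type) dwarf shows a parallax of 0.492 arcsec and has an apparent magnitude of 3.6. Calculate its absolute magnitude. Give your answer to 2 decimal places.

M ≈ 7.06

d = 1/p = 1/0.492″ = 2.033 pc
5 log₁₀(d/10 pc) = 5 log₁₀(2.033) − 5 = -3.460
M = m − 5 log₁₀(d/10) = 3.6 + 3.460 = 7.060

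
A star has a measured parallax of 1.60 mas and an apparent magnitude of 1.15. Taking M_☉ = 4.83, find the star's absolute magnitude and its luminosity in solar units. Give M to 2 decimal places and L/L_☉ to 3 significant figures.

M ≈ -7.83; L/L_☉ ≈ 116000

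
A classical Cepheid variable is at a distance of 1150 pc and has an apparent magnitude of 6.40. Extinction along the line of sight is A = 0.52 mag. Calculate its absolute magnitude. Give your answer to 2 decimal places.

M ≈ -4.42

5 log₁₀(d/10 pc) = 5 log₁₀(1150) − 5 = 10.303
M = m − 5 log₁₀(d/10) − A = 6.40 − 10.303 − 0.52 = -4.423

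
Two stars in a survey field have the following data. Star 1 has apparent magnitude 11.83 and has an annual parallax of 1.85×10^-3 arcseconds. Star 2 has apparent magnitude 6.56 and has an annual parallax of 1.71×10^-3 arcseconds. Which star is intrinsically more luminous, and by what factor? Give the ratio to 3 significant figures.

Star 2 is more luminous, by a factor of 150.

Star 1: d = 1/p = 1/1.85×10^-3″ = 540.5 pc
Star 1: M = m − 5 log₁₀ d + 5 = 11.83 − 5·2.7328 + 5 = 3.166
Star 2: d = 1/p = 1/1.71×10^-3″ = 584.8 pc
Star 2: M = m − 5 log₁₀ d + 5 = 6.56 − 5·2.7670 + 5 = -2.275
ΔM = M_1 − M_2 = 3.166 − (-2.275) = 5.441; smaller M is more luminous → Star 2.
L ratio = 10^(0.4 |ΔM|) = 10^2.176 = 150.1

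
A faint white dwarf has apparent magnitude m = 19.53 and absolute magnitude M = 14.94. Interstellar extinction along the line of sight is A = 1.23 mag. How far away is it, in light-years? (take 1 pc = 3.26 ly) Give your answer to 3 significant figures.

d ≈ 153 ly

m − M = 5 log₁₀(d/10 pc) + A  ⇒  19.53 − (14.94) − 1.23 = 5 log₁₀(d/10)
3.360 = 5 log₁₀(d/10)
log₁₀ d = (m − M − A)/5 + 1 = 1.6720
d = 10^1.6720 = 46.99 pc
= 153.2 ly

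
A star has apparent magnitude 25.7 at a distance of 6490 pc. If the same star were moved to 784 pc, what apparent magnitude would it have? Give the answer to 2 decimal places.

Flux ∝ 1/d², so Δm = 5 log₁₀(d₂/d₁) = 5 log₁₀(784/6490) = -4.590
m₂ = m₁ + Δm = 25.7 + (-4.590) = 21.110

m ≈ 21.11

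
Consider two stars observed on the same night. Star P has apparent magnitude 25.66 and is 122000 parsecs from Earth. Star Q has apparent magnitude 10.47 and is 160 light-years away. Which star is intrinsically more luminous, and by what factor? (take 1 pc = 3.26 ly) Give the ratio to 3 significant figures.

Star P: M = m − 5 log₁₀ d + 5 = 25.66 − 5·5.0864 + 5 = 5.228
Star Q: d = 160 ly / 3.26 = 49.08 pc
Star Q: M = m − 5 log₁₀ d + 5 = 10.47 − 5·1.6909 + 5 = 7.015
ΔM = M_P − M_Q = 5.228 − (7.015) = -1.787; smaller M is more luminous → Star P.
L ratio = 10^(0.4 |ΔM|) = 10^0.715 = 5.187

Star P is more luminous, by a factor of 5.19.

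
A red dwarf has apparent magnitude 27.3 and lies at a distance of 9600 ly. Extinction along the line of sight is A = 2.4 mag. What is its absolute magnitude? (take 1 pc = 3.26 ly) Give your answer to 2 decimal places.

M ≈ 12.55

d = 9600 ly / 3.26 = 2945 pc
5 log₁₀(d/10 pc) = 5 log₁₀(2945) − 5 = 12.345
M = m − 5 log₁₀(d/10) − A = 27.3 − 12.345 − 2.4 = 12.555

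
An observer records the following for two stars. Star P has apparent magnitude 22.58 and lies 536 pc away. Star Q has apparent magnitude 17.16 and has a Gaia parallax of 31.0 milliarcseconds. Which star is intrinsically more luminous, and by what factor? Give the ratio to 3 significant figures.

Star P: M = m − 5 log₁₀ d + 5 = 22.58 − 5·2.7292 + 5 = 13.934
Star Q: p = 31.0 mas = 0.0310″ → d = 1/p = 32.26 pc
Star Q: M = m − 5 log₁₀ d + 5 = 17.16 − 5·1.5086 + 5 = 14.617
ΔM = M_P − M_Q = 13.934 − (14.617) = -0.683; smaller M is more luminous → Star P.
L ratio = 10^(0.4 |ΔM|) = 10^0.273 = 1.875

Star P is more luminous, by a factor of 1.88.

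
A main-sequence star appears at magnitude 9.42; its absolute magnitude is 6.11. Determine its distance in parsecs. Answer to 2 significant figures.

d ≈ 46 pc

μ = m − M = 3.310
m − M = 5 log₁₀ d − 5
log₁₀ d = (m − M)/5 + 1 = 1.6620
d = 10^1.6620 = 45.92 pc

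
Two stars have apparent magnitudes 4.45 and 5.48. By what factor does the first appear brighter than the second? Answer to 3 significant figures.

2.58

Magnitude difference = -1.03
Flux ratio = 10^(−0.4 Δm) = 10^(−0.4 × -1.03) = 10^0.412 = 2.582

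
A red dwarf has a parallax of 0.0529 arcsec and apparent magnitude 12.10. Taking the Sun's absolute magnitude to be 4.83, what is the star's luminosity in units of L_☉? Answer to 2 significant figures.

d = 1/p = 1/0.0529″ = 18.90 pc
M = m − 5 log₁₀ d + 5 = 12.10 − 5·1.2765 + 5 = 10.717
M − M_☉ = 10.717 − 4.83 = 5.887
L/L_☉ = 10^(−0.4 × 5.887) = 4.417×10^-3

L/L_☉ ≈ 4.4×10^-3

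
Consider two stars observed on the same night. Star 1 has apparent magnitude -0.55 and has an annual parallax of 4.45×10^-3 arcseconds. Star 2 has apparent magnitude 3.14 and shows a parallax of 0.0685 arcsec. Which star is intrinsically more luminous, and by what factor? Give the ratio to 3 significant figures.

Star 1 is more luminous, by a factor of 7090.

Star 1: d = 1/p = 1/4.45×10^-3″ = 224.7 pc
Star 1: M = m − 5 log₁₀ d + 5 = -0.55 − 5·2.3516 + 5 = -7.308
Star 2: d = 1/p = 1/0.0685″ = 14.60 pc
Star 2: M = m − 5 log₁₀ d + 5 = 3.14 − 5·1.1643 + 5 = 2.318
ΔM = M_1 − M_2 = -7.308 − (2.318) = -9.627; smaller M is more luminous → Star 1.
L ratio = 10^(0.4 |ΔM|) = 10^3.851 = 7090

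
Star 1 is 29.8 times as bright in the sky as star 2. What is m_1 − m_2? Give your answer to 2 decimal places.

Pogson: Δm = −2.5 log₁₀(ratio) = −2.5 log₁₀(29.8) = −2.5 × 1.4742 = -3.686
Star 1 is brighter, so it has the smaller magnitude: the difference is negative.

m_1 − m_2 ≈ -3.69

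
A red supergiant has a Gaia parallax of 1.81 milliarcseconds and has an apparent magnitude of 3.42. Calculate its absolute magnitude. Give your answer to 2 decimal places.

p = 1.81 mas = 1.81×10^-3″ → d = 1/p = 552.5 pc
5 log₁₀(d/10 pc) = 5 log₁₀(552.5) − 5 = 8.712
M = m − 5 log₁₀(d/10) = 3.42 − 8.712 = -5.292

M ≈ -5.29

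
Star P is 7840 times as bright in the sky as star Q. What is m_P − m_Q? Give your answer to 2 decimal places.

m_P − m_Q ≈ -9.74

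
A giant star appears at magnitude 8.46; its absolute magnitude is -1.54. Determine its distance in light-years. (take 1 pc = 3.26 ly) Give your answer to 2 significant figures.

μ = m − M = 10.000
m − M = 5 log₁₀ d − 5
log₁₀ d = (m − M)/5 + 1 = 3.0000
d = 10^3.0000 = 1000 pc
= 3260 ly

d ≈ 3300 ly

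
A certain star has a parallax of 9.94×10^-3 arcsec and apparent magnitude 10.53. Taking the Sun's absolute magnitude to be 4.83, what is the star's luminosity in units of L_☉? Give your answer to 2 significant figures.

L/L_☉ ≈ 0.53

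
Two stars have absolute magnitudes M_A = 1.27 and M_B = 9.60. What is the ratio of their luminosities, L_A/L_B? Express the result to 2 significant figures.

L_A/L_B ≈ 2100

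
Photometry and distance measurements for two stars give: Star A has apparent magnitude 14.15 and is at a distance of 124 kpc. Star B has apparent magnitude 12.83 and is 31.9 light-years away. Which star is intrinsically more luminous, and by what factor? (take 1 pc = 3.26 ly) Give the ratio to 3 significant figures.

Star A is more luminous, by a factor of 4.76×10^7.

Star A: d = 124 kpc = 124000 pc
Star A: M = m − 5 log₁₀ d + 5 = 14.15 − 5·5.0934 + 5 = -6.317
Star B: d = 31.9 ly / 3.26 = 9.785 pc
Star B: M = m − 5 log₁₀ d + 5 = 12.83 − 5·0.9906 + 5 = 12.877
ΔM = M_A − M_B = -6.317 − (12.877) = -19.194; smaller M is more luminous → Star A.
L ratio = 10^(0.4 |ΔM|) = 10^7.678 = 4.761×10^7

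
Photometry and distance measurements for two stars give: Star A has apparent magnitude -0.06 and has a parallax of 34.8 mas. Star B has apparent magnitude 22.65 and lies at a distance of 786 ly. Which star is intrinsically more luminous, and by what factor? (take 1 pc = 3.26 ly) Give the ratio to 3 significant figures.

Star A is more luminous, by a factor of 1.72×10^7.

Star A: p = 34.8 mas = 0.0348″ → d = 1/p = 28.74 pc
Star A: M = m − 5 log₁₀ d + 5 = -0.06 − 5·1.4584 + 5 = -2.352
Star B: d = 786 ly / 3.26 = 241.1 pc
Star B: M = m − 5 log₁₀ d + 5 = 22.65 − 5·2.3822 + 5 = 15.739
ΔM = M_A − M_B = -2.352 − (15.739) = -18.091; smaller M is more luminous → Star A.
L ratio = 10^(0.4 |ΔM|) = 10^7.236 = 1.724×10^7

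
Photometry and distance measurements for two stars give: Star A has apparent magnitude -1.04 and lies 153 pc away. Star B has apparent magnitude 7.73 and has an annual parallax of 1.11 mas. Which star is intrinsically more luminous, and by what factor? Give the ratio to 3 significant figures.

Star A is more luminous, by a factor of 92.9.

Star A: M = m − 5 log₁₀ d + 5 = -1.04 − 5·2.1847 + 5 = -6.963
Star B: p = 1.11 mas = 1.11×10^-3″ → d = 1/p = 900.9 pc
Star B: M = m − 5 log₁₀ d + 5 = 7.73 − 5·2.9547 + 5 = -2.043
ΔM = M_A − M_B = -6.963 − (-2.043) = -4.920; smaller M is more luminous → Star A.
L ratio = 10^(0.4 |ΔM|) = 10^1.968 = 92.90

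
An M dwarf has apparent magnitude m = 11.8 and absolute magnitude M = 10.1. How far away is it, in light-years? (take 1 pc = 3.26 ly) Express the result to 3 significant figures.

Distance modulus: m − M = 11.8 − (10.1) = 1.700
m − M = 5 log₁₀ d − 5
log₁₀ d = (m − M)/5 + 1 = 1.3400
d = 10^1.3400 = 21.88 pc
= 71.32 ly

d ≈ 71.3 ly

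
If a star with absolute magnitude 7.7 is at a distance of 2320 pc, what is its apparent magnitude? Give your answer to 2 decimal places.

m = M + 5 log₁₀ d − 5 = 7.7 + 5·3.3655 − 5 = 19.527

m ≈ 19.53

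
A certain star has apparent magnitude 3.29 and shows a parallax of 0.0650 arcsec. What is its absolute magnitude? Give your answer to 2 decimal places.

d = 1/p = 1/0.0650″ = 15.38 pc
5 log₁₀(d/10 pc) = 5 log₁₀(15.38) − 5 = 0.935
M = m − 5 log₁₀(d/10) = 3.29 − 0.935 = 2.355

M ≈ 2.35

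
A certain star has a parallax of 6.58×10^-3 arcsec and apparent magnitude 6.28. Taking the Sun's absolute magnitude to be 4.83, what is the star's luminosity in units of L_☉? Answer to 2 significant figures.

L/L_☉ ≈ 61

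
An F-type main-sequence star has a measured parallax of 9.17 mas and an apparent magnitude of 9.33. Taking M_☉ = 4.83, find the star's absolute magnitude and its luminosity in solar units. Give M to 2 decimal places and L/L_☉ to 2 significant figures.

M ≈ 4.14; L/L_☉ ≈ 1.9

d = 1/p = 1000/9.17 mas = 109.1 pc
M = m − 5 log₁₀ d + 5 = 9.33 − 5·2.0376 + 5 = 4.142
M − M_☉ = 4.142 − 4.83 = -0.688
L/L_☉ = 10^(−0.4 × -0.688) = 1.885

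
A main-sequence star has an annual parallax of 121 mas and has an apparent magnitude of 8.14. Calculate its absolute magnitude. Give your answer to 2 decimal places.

M ≈ 8.55

p = 121 mas = 0.121″ → d = 1/p = 8.264 pc
5 log₁₀(d/10 pc) = 5 log₁₀(8.264) − 5 = -0.414
M = m − 5 log₁₀(d/10) = 8.14 + 0.414 = 8.554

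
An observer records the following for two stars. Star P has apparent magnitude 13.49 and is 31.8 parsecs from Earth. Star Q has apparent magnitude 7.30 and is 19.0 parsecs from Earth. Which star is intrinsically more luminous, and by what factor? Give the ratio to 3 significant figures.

Star Q is more luminous, by a factor of 107.

Star P: M = m − 5 log₁₀ d + 5 = 13.49 − 5·1.5024 + 5 = 10.978
Star Q: M = m − 5 log₁₀ d + 5 = 7.30 − 5·1.2788 + 5 = 5.906
ΔM = M_P − M_Q = 10.978 − (5.906) = 5.072; smaller M is more luminous → Star Q.
L ratio = 10^(0.4 |ΔM|) = 10^2.029 = 106.8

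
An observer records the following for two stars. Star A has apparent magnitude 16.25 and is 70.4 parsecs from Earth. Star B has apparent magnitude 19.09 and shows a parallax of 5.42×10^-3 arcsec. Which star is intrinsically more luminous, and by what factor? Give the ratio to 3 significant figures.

Star A is more luminous, by a factor of 1.99.

Star A: M = m − 5 log₁₀ d + 5 = 16.25 − 5·1.8476 + 5 = 12.012
Star B: d = 1/p = 1/5.42×10^-3″ = 184.5 pc
Star B: M = m − 5 log₁₀ d + 5 = 19.09 − 5·2.2660 + 5 = 12.760
ΔM = M_A − M_B = 12.012 − (12.760) = -0.748; smaller M is more luminous → Star A.
L ratio = 10^(0.4 |ΔM|) = 10^0.299 = 1.991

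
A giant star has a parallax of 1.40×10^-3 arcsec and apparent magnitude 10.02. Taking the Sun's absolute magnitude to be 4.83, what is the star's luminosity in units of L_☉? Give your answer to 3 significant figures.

d = 1/p = 1/1.40×10^-3″ = 714.3 pc
M = m − 5 log₁₀ d + 5 = 10.02 − 5·2.8539 + 5 = 0.751
M − M_☉ = 0.751 − 4.83 = -4.079
L/L_☉ = 10^(−0.4 × -4.079) = 42.83

L/L_☉ ≈ 42.8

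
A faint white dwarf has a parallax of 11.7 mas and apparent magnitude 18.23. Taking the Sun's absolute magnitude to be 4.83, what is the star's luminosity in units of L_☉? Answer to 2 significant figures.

L/L_☉ ≈ 3.2×10^-4

d = 1/p = 1000/11.7 mas = 85.47 pc
M = m − 5 log₁₀ d + 5 = 18.23 − 5·1.9318 + 5 = 13.571
M − M_☉ = 13.571 − 4.83 = 8.741
L/L_☉ = 10^(−0.4 × 8.741) = 3.189×10^-4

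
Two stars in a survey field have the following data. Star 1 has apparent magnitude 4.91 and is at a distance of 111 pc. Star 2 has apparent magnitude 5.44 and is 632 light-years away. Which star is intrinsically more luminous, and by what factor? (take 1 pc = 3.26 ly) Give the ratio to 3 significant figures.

Star 2 is more luminous, by a factor of 1.87.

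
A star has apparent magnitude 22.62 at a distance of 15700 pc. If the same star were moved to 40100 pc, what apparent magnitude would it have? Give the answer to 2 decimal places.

m ≈ 24.66

Flux ∝ 1/d², so Δm = 5 log₁₀(d₂/d₁) = 5 log₁₀(40100/15700) = 2.036
m₂ = m₁ + Δm = 22.62 + (2.036) = 24.656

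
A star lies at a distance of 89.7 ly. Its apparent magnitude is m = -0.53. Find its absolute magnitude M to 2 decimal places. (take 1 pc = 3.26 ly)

d = 89.7 ly / 3.26 = 27.52 pc
5 log₁₀(d/10 pc) = 5 log₁₀(27.52) − 5 = 2.198
M = m − 5 log₁₀(d/10) = -0.53 − 2.198 = -2.728

M ≈ -2.73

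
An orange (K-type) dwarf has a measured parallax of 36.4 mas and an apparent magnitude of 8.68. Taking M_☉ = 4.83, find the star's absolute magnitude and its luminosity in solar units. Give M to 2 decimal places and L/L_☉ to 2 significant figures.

M ≈ 6.49; L/L_☉ ≈ 0.22

d = 1/p = 1000/36.4 mas = 27.47 pc
M = m − 5 log₁₀ d + 5 = 8.68 − 5·1.4389 + 5 = 6.486
M − M_☉ = 6.486 − 4.83 = 1.656
L/L_☉ = 10^(−0.4 × 1.656) = 0.2177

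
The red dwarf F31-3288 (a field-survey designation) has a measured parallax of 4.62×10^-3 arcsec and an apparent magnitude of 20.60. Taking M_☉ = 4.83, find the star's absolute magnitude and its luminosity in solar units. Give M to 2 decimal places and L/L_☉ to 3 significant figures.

M ≈ 13.92; L/L_☉ ≈ 2.31×10^-4

d = 1/p = 1/4.62×10^-3″ = 216.5 pc
M = m − 5 log₁₀ d + 5 = 20.60 − 5·2.3354 + 5 = 13.923
M − M_☉ = 13.923 − 4.83 = 9.093
L/L_☉ = 10^(−0.4 × 9.093) = 2.305×10^-4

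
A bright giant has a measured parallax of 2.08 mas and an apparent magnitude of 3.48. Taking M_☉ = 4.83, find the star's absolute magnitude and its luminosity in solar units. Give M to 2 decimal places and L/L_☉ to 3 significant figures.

d = 1/p = 1000/2.08 mas = 480.8 pc
M = m − 5 log₁₀ d + 5 = 3.48 − 5·2.6819 + 5 = -4.930
M − M_☉ = -4.930 − 4.83 = -9.760
L/L_☉ = 10^(−0.4 × -9.760) = 8014

M ≈ -4.93; L/L_☉ ≈ 8010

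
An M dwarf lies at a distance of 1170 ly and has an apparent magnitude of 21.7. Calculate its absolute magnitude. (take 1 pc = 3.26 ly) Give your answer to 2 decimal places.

M ≈ 13.93

d = 1170 ly / 3.26 = 358.9 pc
5 log₁₀(d/10 pc) = 5 log₁₀(358.9) − 5 = 7.775
M = m − 5 log₁₀(d/10) = 21.7 − 7.775 = 13.925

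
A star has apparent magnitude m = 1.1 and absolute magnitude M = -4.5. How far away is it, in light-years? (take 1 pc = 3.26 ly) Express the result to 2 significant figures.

Distance modulus: m − M = 1.1 − (-4.5) = 5.600
m − M = 5 log₁₀ d − 5
log₁₀ d = (m − M)/5 + 1 = 2.1200
d = 10^2.1200 = 131.8 pc
= 429.8 ly

d ≈ 430 ly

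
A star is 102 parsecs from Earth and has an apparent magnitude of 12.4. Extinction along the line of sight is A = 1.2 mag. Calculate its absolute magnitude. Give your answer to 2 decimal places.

M ≈ 6.16

5 log₁₀(d/10 pc) = 5 log₁₀(102.0) − 5 = 5.043
M = m − 5 log₁₀(d/10) − A = 12.4 − 5.043 − 1.2 = 6.157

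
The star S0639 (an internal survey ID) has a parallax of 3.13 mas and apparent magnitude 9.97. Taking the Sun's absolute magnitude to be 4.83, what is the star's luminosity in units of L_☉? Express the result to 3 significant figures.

d = 1/p = 1000/3.13 mas = 319.5 pc
M = m − 5 log₁₀ d + 5 = 9.97 − 5·2.5045 + 5 = 2.448
M − M_☉ = 2.448 − 4.83 = -2.382
L/L_☉ = 10^(−0.4 × -2.382) = 8.972

L/L_☉ ≈ 8.97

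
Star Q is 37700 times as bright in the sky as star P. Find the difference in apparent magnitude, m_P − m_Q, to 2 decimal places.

m_P − m_Q ≈ 11.44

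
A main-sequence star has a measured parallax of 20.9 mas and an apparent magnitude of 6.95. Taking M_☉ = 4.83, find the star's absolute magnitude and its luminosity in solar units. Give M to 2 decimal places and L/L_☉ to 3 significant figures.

d = 1/p = 1000/20.9 mas = 47.85 pc
M = m − 5 log₁₀ d + 5 = 6.95 − 5·1.6799 + 5 = 3.551
M − M_☉ = 3.551 − 4.83 = -1.279
L/L_☉ = 10^(−0.4 × -1.279) = 3.249

M ≈ 3.55; L/L_☉ ≈ 3.25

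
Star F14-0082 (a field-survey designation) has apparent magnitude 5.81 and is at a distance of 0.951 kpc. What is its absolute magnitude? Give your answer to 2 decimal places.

M ≈ -4.08

d = 0.951 kpc = 951.0 pc
5 log₁₀(d/10 pc) = 5 log₁₀(951.0) − 5 = 9.891
M = m − 5 log₁₀(d/10) = 5.81 − 9.891 = -4.081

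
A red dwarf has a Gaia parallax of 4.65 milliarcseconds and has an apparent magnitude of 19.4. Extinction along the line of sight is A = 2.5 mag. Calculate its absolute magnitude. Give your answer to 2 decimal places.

M ≈ 10.24

p = 4.65 mas = 4.65×10^-3″ → d = 1/p = 215.1 pc
5 log₁₀(d/10 pc) = 5 log₁₀(215.1) − 5 = 6.663
M = m − 5 log₁₀(d/10) − A = 19.4 − 6.663 − 2.5 = 10.237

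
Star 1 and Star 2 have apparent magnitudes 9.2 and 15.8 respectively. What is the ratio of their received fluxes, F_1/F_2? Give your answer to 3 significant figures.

Δm = 9.2 − (15.8) = -6.6
Flux ratio = 10^(−0.4 Δm) = 10^(−0.4 × -6.6) = 10^2.640 = 436.5

F_1/F_2 ≈ 437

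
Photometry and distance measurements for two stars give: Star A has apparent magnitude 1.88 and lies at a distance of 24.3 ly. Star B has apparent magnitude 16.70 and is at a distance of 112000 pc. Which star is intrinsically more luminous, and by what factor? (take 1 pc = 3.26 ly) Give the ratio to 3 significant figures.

Star A: d = 24.3 ly / 3.26 = 7.454 pc
Star A: M = m − 5 log₁₀ d + 5 = 1.88 − 5·0.8724 + 5 = 2.518
Star B: M = m − 5 log₁₀ d + 5 = 16.70 − 5·5.0492 + 5 = -3.546
ΔM = M_A − M_B = 2.518 − (-3.546) = 6.064; smaller M is more luminous → Star B.
L ratio = 10^(0.4 |ΔM|) = 10^2.426 = 266.5

Star B is more luminous, by a factor of 266.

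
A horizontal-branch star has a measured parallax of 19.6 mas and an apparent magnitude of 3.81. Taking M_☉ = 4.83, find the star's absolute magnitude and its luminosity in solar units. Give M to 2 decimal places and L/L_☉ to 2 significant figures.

M ≈ 0.27; L/L_☉ ≈ 67

d = 1/p = 1000/19.6 mas = 51.02 pc
M = m − 5 log₁₀ d + 5 = 3.81 − 5·1.7077 + 5 = 0.271
M − M_☉ = 0.271 − 4.83 = -4.559
L/L_☉ = 10^(−0.4 × -4.559) = 66.60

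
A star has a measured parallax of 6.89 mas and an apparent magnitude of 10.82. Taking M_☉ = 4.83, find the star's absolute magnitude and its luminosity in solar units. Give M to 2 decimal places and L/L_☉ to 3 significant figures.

d = 1/p = 1000/6.89 mas = 145.1 pc
M = m − 5 log₁₀ d + 5 = 10.82 − 5·2.1618 + 5 = 5.011
M − M_☉ = 5.011 − 4.83 = 0.181
L/L_☉ = 10^(−0.4 × 0.181) = 0.8464

M ≈ 5.01; L/L_☉ ≈ 0.846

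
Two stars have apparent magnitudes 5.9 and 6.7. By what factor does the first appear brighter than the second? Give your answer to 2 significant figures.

Δm = 5.9 − (6.7) = -0.8
Flux ratio = 10^(−0.4 Δm) = 10^(−0.4 × -0.8) = 10^0.320 = 2.089

2.1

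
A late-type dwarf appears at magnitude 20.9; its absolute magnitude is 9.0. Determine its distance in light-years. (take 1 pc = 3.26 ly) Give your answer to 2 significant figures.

d ≈ 7800 ly

μ = m − M = 11.900
m − M = 5 log₁₀ d − 5
log₁₀ d = (m − M)/5 + 1 = 3.3800
d = 10^3.3800 = 2399 pc
= 7820 ly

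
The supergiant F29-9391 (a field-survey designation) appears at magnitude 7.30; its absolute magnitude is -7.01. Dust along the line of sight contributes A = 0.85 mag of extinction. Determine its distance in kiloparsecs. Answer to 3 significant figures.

d ≈ 4.92 kpc

m − M = 5 log₁₀(d/10 pc) + A  ⇒  7.30 − (-7.01) − 0.85 = 5 log₁₀(d/10)
13.460 = 5 log₁₀(d/10)
log₁₀ d = (m − M − A)/5 + 1 = 3.6920
d = 10^3.6920 = 4920 pc
= 4.920 kpc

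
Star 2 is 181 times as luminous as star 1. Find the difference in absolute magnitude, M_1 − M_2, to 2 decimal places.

M_1 − M_2 ≈ 5.64

Pogson: ΔM = −2.5 log₁₀(ratio) = −2.5 log₁₀(181) = −2.5 × 2.2577 = -5.644
Star 2 is brighter so has the smaller magnitude: M_1 − M_2 is positive.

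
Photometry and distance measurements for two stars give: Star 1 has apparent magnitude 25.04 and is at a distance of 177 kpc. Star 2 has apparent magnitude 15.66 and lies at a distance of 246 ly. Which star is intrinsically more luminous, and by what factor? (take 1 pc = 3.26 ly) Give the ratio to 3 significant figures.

Star 1: d = 177 kpc = 177000 pc
Star 1: M = m − 5 log₁₀ d + 5 = 25.04 − 5·5.2480 + 5 = 3.800
Star 2: d = 246 ly / 3.26 = 75.46 pc
Star 2: M = m − 5 log₁₀ d + 5 = 15.66 − 5·1.8777 + 5 = 11.271
ΔM = M_1 − M_2 = 3.800 − (11.271) = -7.471; smaller M is more luminous → Star 1.
L ratio = 10^(0.4 |ΔM|) = 10^2.989 = 973.9

Star 1 is more luminous, by a factor of 974.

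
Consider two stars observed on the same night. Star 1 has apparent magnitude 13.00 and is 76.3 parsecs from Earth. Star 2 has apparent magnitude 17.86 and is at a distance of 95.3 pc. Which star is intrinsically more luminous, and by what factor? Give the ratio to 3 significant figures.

Star 1: M = m − 5 log₁₀ d + 5 = 13.00 − 5·1.8825 + 5 = 8.587
Star 2: M = m − 5 log₁₀ d + 5 = 17.86 − 5·1.9791 + 5 = 12.965
ΔM = M_1 − M_2 = 8.587 − (12.965) = -4.377; smaller M is more luminous → Star 1.
L ratio = 10^(0.4 |ΔM|) = 10^1.751 = 56.35

Star 1 is more luminous, by a factor of 56.3.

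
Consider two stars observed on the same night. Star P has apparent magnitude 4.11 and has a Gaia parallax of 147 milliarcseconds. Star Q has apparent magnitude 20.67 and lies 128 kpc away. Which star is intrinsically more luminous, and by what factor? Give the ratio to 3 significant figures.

Star Q is more luminous, by a factor of 84.2.

Star P: p = 147 mas = 0.147″ → d = 1/p = 6.803 pc
Star P: M = m − 5 log₁₀ d + 5 = 4.11 − 5·0.8327 + 5 = 4.947
Star Q: d = 128 kpc = 128000 pc
Star Q: M = m − 5 log₁₀ d + 5 = 20.67 − 5·5.1072 + 5 = 0.134
ΔM = M_P − M_Q = 4.947 − (0.134) = 4.813; smaller M is more luminous → Star Q.
L ratio = 10^(0.4 |ΔM|) = 10^1.925 = 84.15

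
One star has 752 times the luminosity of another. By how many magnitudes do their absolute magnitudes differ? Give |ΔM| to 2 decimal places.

|ΔM| ≈ 7.19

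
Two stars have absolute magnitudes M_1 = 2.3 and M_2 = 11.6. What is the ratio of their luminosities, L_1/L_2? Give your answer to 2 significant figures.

ΔM = M_1 − M_2 = -9.3
L_1/L_2 = 10^(−0.4 ΔM) = 10^3.720 = 5248

L_1/L_2 ≈ 5200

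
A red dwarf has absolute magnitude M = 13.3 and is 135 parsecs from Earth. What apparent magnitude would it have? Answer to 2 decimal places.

m ≈ 18.95

m = M + 5 log₁₀ d − 5 = 13.3 + 5·2.1303 − 5 = 18.952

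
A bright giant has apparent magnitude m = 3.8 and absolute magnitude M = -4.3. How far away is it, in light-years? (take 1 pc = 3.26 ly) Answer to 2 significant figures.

d ≈ 1400 ly

μ = m − M = 8.100
m − M = 5 log₁₀ d − 5
log₁₀ d = (m − M)/5 + 1 = 2.6200
d = 10^2.6200 = 416.9 pc
= 1359 ly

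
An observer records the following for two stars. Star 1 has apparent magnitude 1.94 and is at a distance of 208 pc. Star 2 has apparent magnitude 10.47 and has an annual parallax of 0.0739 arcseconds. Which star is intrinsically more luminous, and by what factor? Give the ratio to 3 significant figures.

Star 1: M = m − 5 log₁₀ d + 5 = 1.94 − 5·2.3181 + 5 = -4.650
Star 2: d = 1/p = 1/0.0739″ = 13.53 pc
Star 2: M = m − 5 log₁₀ d + 5 = 10.47 − 5·1.1314 + 5 = 9.813
ΔM = M_1 − M_2 = -4.650 − (9.813) = -14.464; smaller M is more luminous → Star 1.
L ratio = 10^(0.4 |ΔM|) = 10^5.785 = 610100

Star 1 is more luminous, by a factor of 610000.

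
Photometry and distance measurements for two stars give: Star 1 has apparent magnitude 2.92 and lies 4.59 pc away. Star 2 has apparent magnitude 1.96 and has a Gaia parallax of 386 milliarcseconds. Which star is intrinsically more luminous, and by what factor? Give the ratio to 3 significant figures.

Star 1 is more luminous, by a factor of 1.30.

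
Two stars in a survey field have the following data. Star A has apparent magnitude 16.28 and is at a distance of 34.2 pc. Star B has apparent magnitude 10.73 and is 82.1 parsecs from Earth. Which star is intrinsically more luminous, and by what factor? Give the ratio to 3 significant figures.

Star B is more luminous, by a factor of 956.

Star A: M = m − 5 log₁₀ d + 5 = 16.28 − 5·1.5340 + 5 = 13.610
Star B: M = m − 5 log₁₀ d + 5 = 10.73 − 5·1.9143 + 5 = 6.158
ΔM = M_A − M_B = 13.610 − (6.158) = 7.452; smaller M is more luminous → Star B.
L ratio = 10^(0.4 |ΔM|) = 10^2.981 = 956.4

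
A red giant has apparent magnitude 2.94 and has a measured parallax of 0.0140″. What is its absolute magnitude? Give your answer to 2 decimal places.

M ≈ -1.33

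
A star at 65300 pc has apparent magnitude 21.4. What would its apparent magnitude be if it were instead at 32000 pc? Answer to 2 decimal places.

m ≈ 19.85

Flux ∝ 1/d², so Δm = 5 log₁₀(d₂/d₁) = 5 log₁₀(32000/65300) = -1.549
m₂ = m₁ + Δm = 21.4 + (-1.549) = 19.851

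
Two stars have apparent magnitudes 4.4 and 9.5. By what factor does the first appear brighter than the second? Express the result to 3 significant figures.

Δm = 4.4 − (9.5) = -5.1
Flux ratio = 10^(−0.4 Δm) = 10^(−0.4 × -5.1) = 10^2.040 = 109.6

110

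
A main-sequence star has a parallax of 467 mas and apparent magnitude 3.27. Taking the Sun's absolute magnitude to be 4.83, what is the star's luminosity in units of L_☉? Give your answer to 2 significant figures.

d = 1/p = 1000/467 mas = 2.141 pc
M = m − 5 log₁₀ d + 5 = 3.27 − 5·0.3307 + 5 = 6.617
M − M_☉ = 6.617 − 4.83 = 1.787
L/L_☉ = 10^(−0.4 × 1.787) = 0.1929

L/L_☉ ≈ 0.19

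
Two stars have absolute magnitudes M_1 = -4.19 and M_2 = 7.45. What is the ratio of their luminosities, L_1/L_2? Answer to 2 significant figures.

ΔM = M_1 − M_2 = -11.64
L_1/L_2 = 10^(−0.4 ΔM) = 10^4.656 = 45290

L_1/L_2 ≈ 45000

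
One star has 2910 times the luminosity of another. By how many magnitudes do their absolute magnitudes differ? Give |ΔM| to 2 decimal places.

|ΔM| ≈ 8.66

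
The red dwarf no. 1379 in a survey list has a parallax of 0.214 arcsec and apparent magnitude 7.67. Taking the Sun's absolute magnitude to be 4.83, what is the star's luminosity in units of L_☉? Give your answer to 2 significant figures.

d = 1/p = 1/0.214″ = 4.673 pc
M = m − 5 log₁₀ d + 5 = 7.67 − 5·0.6696 + 5 = 9.322
M − M_☉ = 9.322 − 4.83 = 4.492
L/L_☉ = 10^(−0.4 × 4.492) = 0.01597

L/L_☉ ≈ 0.016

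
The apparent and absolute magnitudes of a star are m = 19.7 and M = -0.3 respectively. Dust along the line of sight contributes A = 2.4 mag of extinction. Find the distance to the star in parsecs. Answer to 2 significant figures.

d ≈ 33000 pc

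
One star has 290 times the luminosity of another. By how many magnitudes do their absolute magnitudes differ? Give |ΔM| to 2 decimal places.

Pogson: ΔM = −2.5 log₁₀(ratio) = −2.5 log₁₀(290) = −2.5 × 2.4624 = -6.156

|ΔM| ≈ 6.16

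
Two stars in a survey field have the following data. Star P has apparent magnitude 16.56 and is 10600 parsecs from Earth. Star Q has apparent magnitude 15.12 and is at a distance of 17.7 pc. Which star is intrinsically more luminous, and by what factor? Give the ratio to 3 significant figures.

Star P: M = m − 5 log₁₀ d + 5 = 16.56 − 5·4.0253 + 5 = 1.433
Star Q: M = m − 5 log₁₀ d + 5 = 15.12 − 5·1.2480 + 5 = 13.880
ΔM = M_P − M_Q = 1.433 − (13.880) = -12.447; smaller M is more luminous → Star P.
L ratio = 10^(0.4 |ΔM|) = 10^4.979 = 95210

Star P is more luminous, by a factor of 95200.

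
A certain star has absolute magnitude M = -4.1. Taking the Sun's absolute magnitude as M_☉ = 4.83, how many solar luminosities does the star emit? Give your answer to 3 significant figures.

M − M_☉ = -4.1 − 4.83 = -8.930
L/L_☉ = 10^(−0.4 (M − M_☉)) = 10^3.572 = 3733

L/L_☉ ≈ 3730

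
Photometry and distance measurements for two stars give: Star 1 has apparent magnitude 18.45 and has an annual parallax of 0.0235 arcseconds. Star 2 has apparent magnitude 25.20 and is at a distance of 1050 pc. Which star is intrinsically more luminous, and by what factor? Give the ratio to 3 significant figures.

Star 1: d = 1/p = 1/0.0235″ = 42.55 pc
Star 1: M = m − 5 log₁₀ d + 5 = 18.45 − 5·1.6289 + 5 = 15.305
Star 2: M = m − 5 log₁₀ d + 5 = 25.20 − 5·3.0212 + 5 = 15.094
ΔM = M_1 − M_2 = 15.305 − (15.094) = 0.211; smaller M is more luminous → Star 2.
L ratio = 10^(0.4 |ΔM|) = 10^0.085 = 1.215

Star 2 is more luminous, by a factor of 1.21.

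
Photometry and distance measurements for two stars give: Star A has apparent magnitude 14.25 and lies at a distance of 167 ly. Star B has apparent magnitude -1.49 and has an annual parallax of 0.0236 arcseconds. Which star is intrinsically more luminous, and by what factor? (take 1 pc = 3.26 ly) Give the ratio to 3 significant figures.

Star A: d = 167 ly / 3.26 = 51.23 pc
Star A: M = m − 5 log₁₀ d + 5 = 14.25 − 5·1.7095 + 5 = 10.703
Star B: d = 1/p = 1/0.0236″ = 42.37 pc
Star B: M = m − 5 log₁₀ d + 5 = -1.49 − 5·1.6271 + 5 = -4.625
ΔM = M_A − M_B = 10.703 − (-4.625) = 15.328; smaller M is more luminous → Star B.
L ratio = 10^(0.4 |ΔM|) = 10^6.131 = 1.353×10^6

Star B is more luminous, by a factor of 1.35×10^6.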